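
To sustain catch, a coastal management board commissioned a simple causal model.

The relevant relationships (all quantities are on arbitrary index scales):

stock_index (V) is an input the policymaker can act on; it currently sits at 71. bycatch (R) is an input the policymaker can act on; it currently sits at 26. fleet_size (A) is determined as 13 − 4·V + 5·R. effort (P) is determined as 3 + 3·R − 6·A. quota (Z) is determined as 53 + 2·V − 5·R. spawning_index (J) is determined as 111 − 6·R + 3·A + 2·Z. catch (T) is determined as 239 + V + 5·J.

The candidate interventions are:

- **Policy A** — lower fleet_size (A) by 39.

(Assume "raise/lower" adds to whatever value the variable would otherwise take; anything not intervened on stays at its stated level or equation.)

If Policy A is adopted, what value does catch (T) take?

Policy A (A − 39):
  V = 71
  R = 26
  A = 13 − 4·71 + 5·26 (−39 from intervention) = -180
  Z = 53 + 2·71 − 5·26 = 65
  J = 111 − 6·26 + 3·(-180) + 2·65 = -455
  T = 239 + 71 + 5·(-455) = -1965

-1965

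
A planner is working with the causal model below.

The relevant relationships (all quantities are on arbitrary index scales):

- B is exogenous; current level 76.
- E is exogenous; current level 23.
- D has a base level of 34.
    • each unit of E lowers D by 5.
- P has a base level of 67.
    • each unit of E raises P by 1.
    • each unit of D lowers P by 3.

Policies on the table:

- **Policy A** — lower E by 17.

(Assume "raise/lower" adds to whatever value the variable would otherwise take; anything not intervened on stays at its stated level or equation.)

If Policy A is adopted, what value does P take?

Policy A (E − 17):
  E = 23 − 17 = 6
  D = 34 − 5·6 = 4
  P = 67 + 6 − 3·4 = 61

61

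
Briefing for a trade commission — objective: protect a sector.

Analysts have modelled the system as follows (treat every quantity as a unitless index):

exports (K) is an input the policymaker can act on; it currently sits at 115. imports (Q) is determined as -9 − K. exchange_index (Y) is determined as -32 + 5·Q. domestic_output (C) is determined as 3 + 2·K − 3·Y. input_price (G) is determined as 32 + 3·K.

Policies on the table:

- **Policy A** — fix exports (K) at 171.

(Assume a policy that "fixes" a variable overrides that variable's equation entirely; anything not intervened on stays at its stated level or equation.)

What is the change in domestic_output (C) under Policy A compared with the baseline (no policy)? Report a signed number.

952

Baseline:
  K = 115
  Q = -9 − 115 = -124
  Y = -32 + 5·(-124) = -652
  C = 3 + 2·115 − 3·(-652) = 2189
Policy A (K := 171):
  K = 171
  Q = -9 − 171 = -180
  Y = -32 + 5·(-180) = -932
  C = 3 + 2·171 − 3·(-932) = 3141
Change in C: 3141 − 2189 = 952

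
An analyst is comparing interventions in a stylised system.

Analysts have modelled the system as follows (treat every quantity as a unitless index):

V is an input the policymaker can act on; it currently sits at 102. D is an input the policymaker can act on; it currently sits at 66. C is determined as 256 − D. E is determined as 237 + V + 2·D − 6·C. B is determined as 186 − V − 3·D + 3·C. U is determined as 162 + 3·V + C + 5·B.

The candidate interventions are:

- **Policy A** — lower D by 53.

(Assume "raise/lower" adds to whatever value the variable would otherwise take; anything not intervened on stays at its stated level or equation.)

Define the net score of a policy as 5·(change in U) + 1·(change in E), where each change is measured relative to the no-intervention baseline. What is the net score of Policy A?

Baseline:
  V = 102
  D = 66
  C = 256 − 66 = 190
  E = 237 + 102 + 2·66 − 6·190 = -669
  B = 186 − 102 − 3·66 + 3·190 = 456
  U = 162 + 3·102 + 190 + 5·456 = 2938
Policy A (D − 53):
  V = 102
  D = 66 − 53 = 13
  C = 256 − 13 = 243
  E = 237 + 102 + 2·13 − 6·243 = -1093
  B = 186 − 102 − 3·13 + 3·243 = 774
  U = 162 + 3·102 + 243 + 5·774 = 4581
ΔU = 4581 − 2938 = 1643; ΔE = -1093 − (-669) = -424
Score = 5·1643 + 1·(-424) = 7791

7791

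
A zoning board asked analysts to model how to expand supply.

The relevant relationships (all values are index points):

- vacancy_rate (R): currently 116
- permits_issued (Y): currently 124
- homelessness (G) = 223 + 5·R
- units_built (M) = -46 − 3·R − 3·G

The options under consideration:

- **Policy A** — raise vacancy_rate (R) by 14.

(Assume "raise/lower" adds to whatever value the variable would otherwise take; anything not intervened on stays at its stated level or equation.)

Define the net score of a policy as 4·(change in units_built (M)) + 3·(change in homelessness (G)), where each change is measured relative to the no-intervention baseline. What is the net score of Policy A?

Baseline:
  R = 116
  G = 223 + 5·116 = 803
  M = -46 − 3·116 − 3·803 = -2803
Policy A (R + 14):
  R = 116 + 14 = 130
  G = 223 + 5·130 = 873
  M = -46 − 3·130 − 3·873 = -3055
ΔM = -3055 − (-2803) = -252; ΔG = 873 − 803 = 70
Score = 4·(-252) + 3·70 = -798

-798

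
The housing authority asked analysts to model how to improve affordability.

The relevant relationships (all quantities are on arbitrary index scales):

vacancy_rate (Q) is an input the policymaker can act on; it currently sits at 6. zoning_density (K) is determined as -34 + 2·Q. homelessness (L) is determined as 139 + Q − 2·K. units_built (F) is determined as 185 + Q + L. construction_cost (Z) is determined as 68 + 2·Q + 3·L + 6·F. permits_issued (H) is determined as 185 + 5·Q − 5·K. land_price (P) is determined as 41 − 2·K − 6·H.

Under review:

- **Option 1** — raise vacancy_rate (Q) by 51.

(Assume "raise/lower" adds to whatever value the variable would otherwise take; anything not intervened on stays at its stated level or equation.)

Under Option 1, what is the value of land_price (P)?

Option 1 (Q + 51):
  Q = 6 + 51 = 57
  K = -34 + 2·57 = 80
  H = 185 + 5·57 − 5·80 = 70
  P = 41 − 2·80 − 6·70 = -539

-539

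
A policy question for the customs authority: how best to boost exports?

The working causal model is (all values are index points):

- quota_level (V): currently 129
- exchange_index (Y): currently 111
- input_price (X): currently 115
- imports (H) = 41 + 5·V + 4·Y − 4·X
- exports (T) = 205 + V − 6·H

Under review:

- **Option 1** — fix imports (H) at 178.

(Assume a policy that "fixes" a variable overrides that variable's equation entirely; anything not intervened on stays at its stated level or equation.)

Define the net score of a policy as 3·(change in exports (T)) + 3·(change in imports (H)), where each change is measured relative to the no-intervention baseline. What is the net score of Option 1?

Baseline:
  V = 129
  Y = 111
  X = 115
  H = 41 + 5·129 + 4·111 − 4·115 = 670
  T = 205 + 129 − 6·670 = -3686
Option 1 (H := 178):
  V = 129
  Y = 111
  X = 115
  H = 178
  T = 205 + 129 − 6·178 = -734
ΔT = -734 − (-3686) = 2952; ΔH = 178 − 670 = -492
Score = 3·2952 + 3·(-492) = 7380

7380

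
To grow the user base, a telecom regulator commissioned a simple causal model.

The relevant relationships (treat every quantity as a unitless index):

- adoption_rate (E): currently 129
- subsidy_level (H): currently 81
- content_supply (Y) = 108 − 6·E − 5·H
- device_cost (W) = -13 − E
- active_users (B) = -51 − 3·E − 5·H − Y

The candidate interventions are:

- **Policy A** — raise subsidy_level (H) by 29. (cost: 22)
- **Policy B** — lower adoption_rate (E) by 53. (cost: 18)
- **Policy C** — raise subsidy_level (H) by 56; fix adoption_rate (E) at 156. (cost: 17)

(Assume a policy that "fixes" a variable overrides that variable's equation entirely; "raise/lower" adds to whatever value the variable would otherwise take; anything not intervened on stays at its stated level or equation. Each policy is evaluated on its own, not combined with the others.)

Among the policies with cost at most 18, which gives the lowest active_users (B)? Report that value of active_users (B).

69

Policy B (E − 53):
  E = 129 − 53 = 76
  H = 81
  Y = 108 − 6·76 − 5·81 = -753
  B = -51 − 3·76 − 5·81 − (-753) = 69
Policy C (H + 56, E := 156):
  E = 156
  H = 81 + 56 = 137
  Y = 108 − 6·156 − 5·137 = -1513
  B = -51 − 3·156 − 5·137 − (-1513) = 309
Comparing — Policy B: B=69, Policy C: B=309. Lowest is 69 (Policy B).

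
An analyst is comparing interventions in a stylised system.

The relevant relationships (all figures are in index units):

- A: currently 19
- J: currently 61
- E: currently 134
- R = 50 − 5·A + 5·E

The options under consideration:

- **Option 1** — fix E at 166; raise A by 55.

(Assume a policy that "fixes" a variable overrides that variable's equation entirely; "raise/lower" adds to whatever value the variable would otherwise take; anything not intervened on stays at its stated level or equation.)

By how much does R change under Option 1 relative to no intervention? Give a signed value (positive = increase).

Baseline:
  A = 19
  E = 134
  R = 50 − 5·19 + 5·134 = 625
Option 1 (E := 166, A + 55):
  A = 19 + 55 = 74
  E = 166
  R = 50 − 5·74 + 5·166 = 510
Change in R: 510 − 625 = -115

-115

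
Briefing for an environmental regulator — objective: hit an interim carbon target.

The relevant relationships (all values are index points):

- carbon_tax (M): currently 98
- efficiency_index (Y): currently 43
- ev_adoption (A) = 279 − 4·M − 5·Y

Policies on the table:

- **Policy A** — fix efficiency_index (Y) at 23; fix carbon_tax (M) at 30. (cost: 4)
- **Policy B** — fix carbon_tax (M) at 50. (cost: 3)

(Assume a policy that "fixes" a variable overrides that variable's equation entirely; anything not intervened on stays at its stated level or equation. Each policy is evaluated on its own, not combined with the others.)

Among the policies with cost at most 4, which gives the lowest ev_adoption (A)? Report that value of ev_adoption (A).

Policy A (Y := 23, M := 30):
  M = 30
  Y = 23
  A = 279 − 4·30 − 5·23 = 44
Policy B (M := 50):
  M = 50
  Y = 43
  A = 279 − 4·50 − 5·43 = -136
Comparing — Policy A: A=44, Policy B: A=-136. Lowest is -136 (Policy B).

-136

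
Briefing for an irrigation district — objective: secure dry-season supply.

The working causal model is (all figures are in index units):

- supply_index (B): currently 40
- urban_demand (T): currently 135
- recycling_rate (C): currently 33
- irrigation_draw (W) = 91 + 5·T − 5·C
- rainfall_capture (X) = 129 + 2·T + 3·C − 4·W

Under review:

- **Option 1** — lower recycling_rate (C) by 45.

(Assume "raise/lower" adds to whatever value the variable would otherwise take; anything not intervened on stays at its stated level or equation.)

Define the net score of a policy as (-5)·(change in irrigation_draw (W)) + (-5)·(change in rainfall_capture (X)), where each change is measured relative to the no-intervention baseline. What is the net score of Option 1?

4050

Baseline:
  T = 135
  C = 33
  W = 91 + 5·135 − 5·33 = 601
  X = 129 + 2·135 + 3·33 − 4·601 = -1906
Option 1 (C − 45):
  T = 135
  C = 33 − 45 = -12
  W = 91 + 5·135 − 5·(-12) = 826
  X = 129 + 2·135 + 3·(-12) − 4·826 = -2941
ΔW = 826 − 601 = 225; ΔX = -2941 − (-1906) = -1035
Score = (-5)·225 + (-5)·(-1035) = 4050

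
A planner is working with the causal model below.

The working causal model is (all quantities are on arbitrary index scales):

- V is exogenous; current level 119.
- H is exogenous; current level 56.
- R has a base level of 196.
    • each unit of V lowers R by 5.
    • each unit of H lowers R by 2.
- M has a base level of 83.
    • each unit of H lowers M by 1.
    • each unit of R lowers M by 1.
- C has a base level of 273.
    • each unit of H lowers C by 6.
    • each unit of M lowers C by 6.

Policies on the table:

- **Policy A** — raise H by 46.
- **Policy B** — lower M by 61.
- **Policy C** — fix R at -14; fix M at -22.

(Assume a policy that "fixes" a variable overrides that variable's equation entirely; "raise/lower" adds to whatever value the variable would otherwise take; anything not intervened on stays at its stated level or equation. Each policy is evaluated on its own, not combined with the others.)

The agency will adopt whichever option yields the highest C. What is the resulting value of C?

69

Policy A (H + 46):
  V = 119
  H = 56 + 46 = 102
  R = 196 − 5·119 − 2·102 = -603
  M = 83 − 102 − (-603) = 584
  C = 273 − 6·102 − 6·584 = -3843
Policy B (M − 61):
  V = 119
  H = 56
  R = 196 − 5·119 − 2·56 = -511
  M = 83 − 56 − (-511) (−61 from intervention) = 477
  C = 273 − 6·56 − 6·477 = -2925
Policy C (R := -14, M := -22):
  V = 119
  H = 56
  R = -14
  M = -22
  C = 273 − 6·56 − 6·(-22) = 69
Comparing — Policy A: C=-3843, Policy B: C=-2925, Policy C: C=69. Highest is 69 (Policy C).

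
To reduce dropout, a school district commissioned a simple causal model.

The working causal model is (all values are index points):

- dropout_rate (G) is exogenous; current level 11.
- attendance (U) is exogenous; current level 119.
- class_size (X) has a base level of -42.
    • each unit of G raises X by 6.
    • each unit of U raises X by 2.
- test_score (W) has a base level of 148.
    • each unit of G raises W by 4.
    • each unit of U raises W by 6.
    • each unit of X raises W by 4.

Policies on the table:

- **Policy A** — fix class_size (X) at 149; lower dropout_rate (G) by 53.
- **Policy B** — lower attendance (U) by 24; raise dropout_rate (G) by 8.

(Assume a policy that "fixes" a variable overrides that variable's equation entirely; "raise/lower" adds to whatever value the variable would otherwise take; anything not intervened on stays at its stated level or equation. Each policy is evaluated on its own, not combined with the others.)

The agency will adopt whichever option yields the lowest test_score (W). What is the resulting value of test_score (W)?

1290

Policy A (X := 149, G − 53):
  G = 11 − 53 = -42
  U = 119
  X = 149
  W = 148 + 4·(-42) + 6·119 + 4·149 = 1290
Policy B (U − 24, G + 8):
  G = 11 + 8 = 19
  U = 119 − 24 = 95
  X = -42 + 6·19 + 2·95 = 262
  W = 148 + 4·19 + 6·95 + 4·262 = 1842
Comparing — Policy A: W=1290, Policy B: W=1842. Lowest is 1290 (Policy A).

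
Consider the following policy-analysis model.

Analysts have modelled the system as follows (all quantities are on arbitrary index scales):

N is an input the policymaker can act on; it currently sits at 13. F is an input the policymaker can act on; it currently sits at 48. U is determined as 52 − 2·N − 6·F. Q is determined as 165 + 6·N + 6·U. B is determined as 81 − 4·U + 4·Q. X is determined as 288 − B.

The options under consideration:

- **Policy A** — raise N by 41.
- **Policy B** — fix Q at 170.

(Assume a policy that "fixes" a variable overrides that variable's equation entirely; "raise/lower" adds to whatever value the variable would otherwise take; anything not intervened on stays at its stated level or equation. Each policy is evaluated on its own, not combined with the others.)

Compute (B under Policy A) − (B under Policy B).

Policy A (N + 41):
  N = 13 + 41 = 54
  F = 48
  U = 52 − 2·54 − 6·48 = -344
  Q = 165 + 6·54 + 6·(-344) = -1575
  B = 81 − 4·(-344) + 4·(-1575) = -4843
Policy B (Q := 170):
  N = 13
  F = 48
  U = 52 − 2·13 − 6·48 = -262
  Q = 170
  B = 81 − 4·(-262) + 4·170 = 1809
B: -4843 − 1809 = -6652

-6652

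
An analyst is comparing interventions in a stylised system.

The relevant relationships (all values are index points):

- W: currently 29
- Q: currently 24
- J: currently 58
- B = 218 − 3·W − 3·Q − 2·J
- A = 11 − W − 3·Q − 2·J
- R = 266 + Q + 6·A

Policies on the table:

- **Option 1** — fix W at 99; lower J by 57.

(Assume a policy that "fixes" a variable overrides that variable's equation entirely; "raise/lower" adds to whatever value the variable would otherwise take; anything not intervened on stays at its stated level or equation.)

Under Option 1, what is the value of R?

-682

Option 1 (W := 99, J − 57):
  W = 99
  Q = 24
  J = 58 − 57 = 1
  A = 11 − 99 − 3·24 − 2·1 = -162
  R = 266 + 24 + 6·(-162) = -682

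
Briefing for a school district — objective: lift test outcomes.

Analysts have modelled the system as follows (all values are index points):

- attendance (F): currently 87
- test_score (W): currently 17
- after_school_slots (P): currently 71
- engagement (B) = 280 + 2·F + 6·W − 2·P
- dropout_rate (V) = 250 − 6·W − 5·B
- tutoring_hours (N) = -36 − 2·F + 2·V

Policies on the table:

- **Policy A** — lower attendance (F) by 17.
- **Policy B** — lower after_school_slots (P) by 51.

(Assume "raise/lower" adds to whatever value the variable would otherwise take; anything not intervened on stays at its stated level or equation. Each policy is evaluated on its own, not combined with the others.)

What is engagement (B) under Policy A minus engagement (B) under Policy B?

-136

Policy A (F − 17):
  F = 87 − 17 = 70
  W = 17
  P = 71
  B = 280 + 2·70 + 6·17 − 2·71 = 380
Policy B (P − 51):
  F = 87
  W = 17
  P = 71 − 51 = 20
  B = 280 + 2·87 + 6·17 − 2·20 = 516
B: 380 − 516 = -136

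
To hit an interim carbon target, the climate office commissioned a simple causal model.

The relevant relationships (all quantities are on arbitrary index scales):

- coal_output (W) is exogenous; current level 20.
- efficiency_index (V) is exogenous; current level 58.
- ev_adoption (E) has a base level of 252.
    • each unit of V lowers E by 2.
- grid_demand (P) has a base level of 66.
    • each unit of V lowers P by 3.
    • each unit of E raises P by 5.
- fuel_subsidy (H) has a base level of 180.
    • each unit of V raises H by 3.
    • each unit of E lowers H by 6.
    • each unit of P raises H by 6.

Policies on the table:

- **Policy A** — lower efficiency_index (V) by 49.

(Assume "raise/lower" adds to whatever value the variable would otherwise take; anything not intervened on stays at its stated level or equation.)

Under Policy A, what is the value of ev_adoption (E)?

234

Policy A (V − 49):
  V = 58 − 49 = 9
  E = 252 − 2·9 = 234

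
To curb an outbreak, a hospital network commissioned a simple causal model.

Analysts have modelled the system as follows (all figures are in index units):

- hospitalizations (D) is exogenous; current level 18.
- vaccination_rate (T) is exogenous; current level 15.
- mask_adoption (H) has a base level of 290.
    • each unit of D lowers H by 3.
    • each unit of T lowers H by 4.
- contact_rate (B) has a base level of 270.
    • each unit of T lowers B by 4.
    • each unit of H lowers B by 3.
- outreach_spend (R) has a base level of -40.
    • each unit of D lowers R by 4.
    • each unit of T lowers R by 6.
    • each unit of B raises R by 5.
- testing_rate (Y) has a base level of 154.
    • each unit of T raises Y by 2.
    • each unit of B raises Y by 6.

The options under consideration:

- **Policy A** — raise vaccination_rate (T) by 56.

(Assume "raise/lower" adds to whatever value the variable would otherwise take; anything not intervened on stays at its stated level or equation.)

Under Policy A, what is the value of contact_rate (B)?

130

Policy A (T + 56):
  D = 18
  T = 15 + 56 = 71
  H = 290 − 3·18 − 4·71 = -48
  B = 270 − 4·71 − 3·(-48) = 130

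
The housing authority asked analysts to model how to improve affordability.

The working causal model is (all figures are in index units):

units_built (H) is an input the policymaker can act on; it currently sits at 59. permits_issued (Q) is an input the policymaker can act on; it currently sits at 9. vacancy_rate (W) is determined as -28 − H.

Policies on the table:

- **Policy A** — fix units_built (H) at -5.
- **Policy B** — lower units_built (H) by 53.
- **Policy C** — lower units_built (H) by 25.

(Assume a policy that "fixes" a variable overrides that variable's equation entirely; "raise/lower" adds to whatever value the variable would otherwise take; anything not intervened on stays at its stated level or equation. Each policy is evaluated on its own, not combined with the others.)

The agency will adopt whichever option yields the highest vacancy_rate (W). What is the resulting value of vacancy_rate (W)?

Policy A (H := -5):
  H = -5
  W = -28 − (-5) = -23
Policy B (H − 53):
  H = 59 − 53 = 6
  W = -28 − 6 = -34
Policy C (H − 25):
  H = 59 − 25 = 34
  W = -28 − 34 = -62
Comparing — Policy A: W=-23, Policy B: W=-34, Policy C: W=-62. Highest is -23 (Policy A).

-23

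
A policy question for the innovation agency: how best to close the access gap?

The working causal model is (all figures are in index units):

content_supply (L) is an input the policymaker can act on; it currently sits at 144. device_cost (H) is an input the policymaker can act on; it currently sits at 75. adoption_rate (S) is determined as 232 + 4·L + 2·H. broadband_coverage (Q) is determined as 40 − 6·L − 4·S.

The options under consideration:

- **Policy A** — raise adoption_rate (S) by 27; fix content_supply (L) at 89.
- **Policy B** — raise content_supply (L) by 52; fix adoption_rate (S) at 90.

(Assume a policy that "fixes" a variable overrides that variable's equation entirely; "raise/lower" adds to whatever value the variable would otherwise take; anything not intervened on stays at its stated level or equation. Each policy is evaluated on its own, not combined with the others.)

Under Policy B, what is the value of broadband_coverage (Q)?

-1496

Policy B (L + 52, S := 90):
  L = 144 + 52 = 196
  H = 75
  S = 90
  Q = 40 − 6·196 − 4·90 = -1496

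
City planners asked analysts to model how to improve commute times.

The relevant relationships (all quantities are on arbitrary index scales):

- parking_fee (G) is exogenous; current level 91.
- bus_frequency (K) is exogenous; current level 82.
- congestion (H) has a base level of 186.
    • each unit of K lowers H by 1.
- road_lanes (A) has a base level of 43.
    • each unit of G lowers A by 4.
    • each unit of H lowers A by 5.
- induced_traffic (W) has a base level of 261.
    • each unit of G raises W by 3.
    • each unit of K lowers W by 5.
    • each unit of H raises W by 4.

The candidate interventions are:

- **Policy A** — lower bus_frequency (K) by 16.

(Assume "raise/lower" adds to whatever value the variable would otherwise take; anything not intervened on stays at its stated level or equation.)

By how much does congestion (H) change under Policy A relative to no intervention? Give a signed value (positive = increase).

Baseline:
  K = 82
  H = 186 − 82 = 104
Policy A (K − 16):
  K = 82 − 16 = 66
  H = 186 − 66 = 120
Change in H: 120 − 104 = 16

16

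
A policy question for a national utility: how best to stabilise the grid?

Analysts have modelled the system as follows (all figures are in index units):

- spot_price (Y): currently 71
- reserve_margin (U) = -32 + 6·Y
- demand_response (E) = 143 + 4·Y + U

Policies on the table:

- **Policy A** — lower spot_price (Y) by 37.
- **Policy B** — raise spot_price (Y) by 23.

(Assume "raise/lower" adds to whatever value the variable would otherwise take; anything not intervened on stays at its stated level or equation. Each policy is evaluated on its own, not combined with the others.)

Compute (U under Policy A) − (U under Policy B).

Policy A (Y − 37):
  Y = 71 − 37 = 34
  U = -32 + 6·34 = 172
Policy B (Y + 23):
  Y = 71 + 23 = 94
  U = -32 + 6·94 = 532
U: 172 − 532 = -360

-360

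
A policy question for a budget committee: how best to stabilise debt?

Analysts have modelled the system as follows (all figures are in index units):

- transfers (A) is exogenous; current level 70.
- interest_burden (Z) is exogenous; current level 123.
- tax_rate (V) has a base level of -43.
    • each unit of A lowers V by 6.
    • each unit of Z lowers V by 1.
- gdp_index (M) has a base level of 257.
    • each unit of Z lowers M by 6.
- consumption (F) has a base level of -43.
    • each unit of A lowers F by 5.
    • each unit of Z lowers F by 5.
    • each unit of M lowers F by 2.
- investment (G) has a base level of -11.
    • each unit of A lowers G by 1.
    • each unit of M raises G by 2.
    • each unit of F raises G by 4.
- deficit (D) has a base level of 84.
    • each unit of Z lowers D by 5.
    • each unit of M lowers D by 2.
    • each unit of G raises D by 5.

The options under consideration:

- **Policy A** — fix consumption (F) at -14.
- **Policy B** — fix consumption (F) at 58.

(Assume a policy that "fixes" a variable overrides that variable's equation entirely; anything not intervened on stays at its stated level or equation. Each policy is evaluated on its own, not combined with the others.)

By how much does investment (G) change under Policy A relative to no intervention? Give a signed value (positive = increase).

Baseline:
  A = 70
  Z = 123
  M = 257 − 6·123 = -481
  F = -43 − 5·70 − 5·123 − 2·(-481) = -46
  G = -11 − 70 + 2·(-481) + 4·(-46) = -1227
Policy A (F := -14):
  A = 70
  Z = 123
  M = 257 − 6·123 = -481
  F = -14
  G = -11 − 70 + 2·(-481) + 4·(-14) = -1099
Change in G: -1099 − (-1227) = 128

128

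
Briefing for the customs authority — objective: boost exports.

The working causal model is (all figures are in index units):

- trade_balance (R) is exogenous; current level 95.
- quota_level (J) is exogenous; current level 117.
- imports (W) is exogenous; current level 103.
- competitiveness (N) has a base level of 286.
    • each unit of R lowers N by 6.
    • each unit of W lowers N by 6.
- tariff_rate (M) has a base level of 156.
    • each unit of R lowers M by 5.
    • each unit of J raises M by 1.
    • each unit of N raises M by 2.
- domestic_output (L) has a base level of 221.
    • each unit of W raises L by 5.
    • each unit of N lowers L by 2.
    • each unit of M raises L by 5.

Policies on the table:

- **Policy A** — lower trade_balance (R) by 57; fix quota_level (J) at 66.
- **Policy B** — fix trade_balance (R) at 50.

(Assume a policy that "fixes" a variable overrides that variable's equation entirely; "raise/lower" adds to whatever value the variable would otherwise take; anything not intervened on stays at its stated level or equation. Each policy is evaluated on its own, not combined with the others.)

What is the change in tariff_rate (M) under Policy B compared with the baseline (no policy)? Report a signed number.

Baseline:
  R = 95
  J = 117
  W = 103
  N = 286 − 6·95 − 6·103 = -902
  M = 156 − 5·95 + 117 + 2·(-902) = -2006
Policy B (R := 50):
  R = 50
  J = 117
  W = 103
  N = 286 − 6·50 − 6·103 = -632
  M = 156 − 5·50 + 117 + 2·(-632) = -1241
Change in M: -1241 − (-2006) = 765

765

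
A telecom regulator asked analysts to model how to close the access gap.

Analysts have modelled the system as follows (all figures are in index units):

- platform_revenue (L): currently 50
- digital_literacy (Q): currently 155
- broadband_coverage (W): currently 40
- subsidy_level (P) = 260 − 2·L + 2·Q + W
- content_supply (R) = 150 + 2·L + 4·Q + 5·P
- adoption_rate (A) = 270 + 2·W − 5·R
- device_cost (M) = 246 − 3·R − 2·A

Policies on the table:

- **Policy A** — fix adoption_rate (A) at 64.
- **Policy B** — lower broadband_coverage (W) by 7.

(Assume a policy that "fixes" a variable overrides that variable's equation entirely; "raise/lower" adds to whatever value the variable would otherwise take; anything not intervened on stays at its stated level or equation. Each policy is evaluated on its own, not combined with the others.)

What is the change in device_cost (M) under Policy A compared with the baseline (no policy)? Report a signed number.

Baseline:
  L = 50
  Q = 155
  W = 40
  P = 260 − 2·50 + 2·155 + 40 = 510
  R = 150 + 2·50 + 4·155 + 5·510 = 3420
  A = 270 + 2·40 − 5·3420 = -16750
  M = 246 − 3·3420 − 2·(-16750) = 23486
Policy A (A := 64):
  L = 50
  Q = 155
  W = 40
  P = 260 − 2·50 + 2·155 + 40 = 510
  R = 150 + 2·50 + 4·155 + 5·510 = 3420
  A = 64
  M = 246 − 3·3420 − 2·64 = -10142
Change in M: -10142 − 23486 = -33628

-33628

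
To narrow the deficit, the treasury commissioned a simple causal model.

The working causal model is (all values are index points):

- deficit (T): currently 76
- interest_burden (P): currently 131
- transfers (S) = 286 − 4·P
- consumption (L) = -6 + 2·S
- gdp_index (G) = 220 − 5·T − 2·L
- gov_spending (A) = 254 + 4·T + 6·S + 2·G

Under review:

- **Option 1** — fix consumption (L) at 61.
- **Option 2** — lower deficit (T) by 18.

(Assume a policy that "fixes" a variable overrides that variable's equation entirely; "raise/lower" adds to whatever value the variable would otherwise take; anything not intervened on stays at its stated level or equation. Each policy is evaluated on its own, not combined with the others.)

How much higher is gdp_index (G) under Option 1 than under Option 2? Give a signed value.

Option 1 (L := 61):
  T = 76
  P = 131
  S = 286 − 4·131 = -238
  L = 61
  G = 220 − 5·76 − 2·61 = -282
Option 2 (T − 18):
  T = 76 − 18 = 58
  P = 131
  S = 286 − 4·131 = -238
  L = -6 + 2·(-238) = -482
  G = 220 − 5·58 − 2·(-482) = 894
G: -282 − 894 = -1176

-1176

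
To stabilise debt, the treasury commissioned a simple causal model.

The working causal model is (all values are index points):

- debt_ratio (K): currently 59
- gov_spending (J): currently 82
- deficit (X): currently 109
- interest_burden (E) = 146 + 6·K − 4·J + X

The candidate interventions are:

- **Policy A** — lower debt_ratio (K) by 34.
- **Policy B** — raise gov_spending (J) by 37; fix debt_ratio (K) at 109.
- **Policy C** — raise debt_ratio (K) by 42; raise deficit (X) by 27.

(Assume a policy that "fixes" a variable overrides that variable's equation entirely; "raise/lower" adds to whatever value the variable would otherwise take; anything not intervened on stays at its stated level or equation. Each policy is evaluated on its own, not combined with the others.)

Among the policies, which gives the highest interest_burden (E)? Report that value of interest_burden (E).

Policy A (K − 34):
  K = 59 − 34 = 25
  J = 82
  X = 109
  E = 146 + 6·25 − 4·82 + 109 = 77
Policy B (J + 37, K := 109):
  K = 109
  J = 82 + 37 = 119
  X = 109
  E = 146 + 6·109 − 4·119 + 109 = 433
Policy C (K + 42, X + 27):
  K = 59 + 42 = 101
  J = 82
  X = 109 + 27 = 136
  E = 146 + 6·101 − 4·82 + 136 = 560
Comparing — Policy A: E=77, Policy B: E=433, Policy C: E=560. Highest is 560 (Policy C).

560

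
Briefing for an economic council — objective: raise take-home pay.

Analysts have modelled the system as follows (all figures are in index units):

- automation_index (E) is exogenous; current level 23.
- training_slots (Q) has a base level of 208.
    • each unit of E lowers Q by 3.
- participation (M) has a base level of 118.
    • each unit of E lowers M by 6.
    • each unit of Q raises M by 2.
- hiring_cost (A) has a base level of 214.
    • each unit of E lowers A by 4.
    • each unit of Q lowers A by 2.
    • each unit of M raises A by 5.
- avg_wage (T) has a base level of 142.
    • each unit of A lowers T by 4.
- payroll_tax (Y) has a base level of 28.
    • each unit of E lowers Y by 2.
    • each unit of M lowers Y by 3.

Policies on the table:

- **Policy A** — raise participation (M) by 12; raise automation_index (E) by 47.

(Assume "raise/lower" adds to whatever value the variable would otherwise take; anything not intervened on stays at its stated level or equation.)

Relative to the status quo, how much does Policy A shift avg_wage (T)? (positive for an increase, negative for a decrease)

10664

Baseline:
  E = 23
  Q = 208 − 3·23 = 139
  M = 118 − 6·23 + 2·139 = 258
  A = 214 − 4·23 − 2·139 + 5·258 = 1134
  T = 142 − 4·1134 = -4394
Policy A (M + 12, E + 47):
  E = 23 + 47 = 70
  Q = 208 − 3·70 = -2
  M = 118 − 6·70 + 2·(-2) (+12 from intervention) = -294
  A = 214 − 4·70 − 2·(-2) + 5·(-294) = -1532
  T = 142 − 4·(-1532) = 6270
Change in T: 6270 − (-4394) = 10664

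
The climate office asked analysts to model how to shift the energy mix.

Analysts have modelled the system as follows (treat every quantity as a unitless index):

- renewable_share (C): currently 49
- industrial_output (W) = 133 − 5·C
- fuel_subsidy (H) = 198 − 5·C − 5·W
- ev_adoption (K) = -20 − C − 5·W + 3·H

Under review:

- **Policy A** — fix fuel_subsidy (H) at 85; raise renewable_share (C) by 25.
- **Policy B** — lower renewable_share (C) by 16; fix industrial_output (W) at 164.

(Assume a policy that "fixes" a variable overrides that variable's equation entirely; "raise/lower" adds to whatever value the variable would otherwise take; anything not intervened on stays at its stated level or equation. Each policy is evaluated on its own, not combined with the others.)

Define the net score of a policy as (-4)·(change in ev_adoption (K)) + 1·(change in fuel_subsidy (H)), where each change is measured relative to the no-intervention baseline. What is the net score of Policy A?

2308

Baseline:
  C = 49
  W = 133 − 5·49 = -112
  H = 198 − 5·49 − 5·(-112) = 513
  K = -20 − 49 − 5·(-112) + 3·513 = 2030
Policy A (H := 85, C + 25):
  C = 49 + 25 = 74
  W = 133 − 5·74 = -237
  H = 85
  K = -20 − 74 − 5·(-237) + 3·85 = 1346
ΔK = 1346 − 2030 = -684; ΔH = 85 − 513 = -428
Score = (-4)·(-684) + 1·(-428) = 2308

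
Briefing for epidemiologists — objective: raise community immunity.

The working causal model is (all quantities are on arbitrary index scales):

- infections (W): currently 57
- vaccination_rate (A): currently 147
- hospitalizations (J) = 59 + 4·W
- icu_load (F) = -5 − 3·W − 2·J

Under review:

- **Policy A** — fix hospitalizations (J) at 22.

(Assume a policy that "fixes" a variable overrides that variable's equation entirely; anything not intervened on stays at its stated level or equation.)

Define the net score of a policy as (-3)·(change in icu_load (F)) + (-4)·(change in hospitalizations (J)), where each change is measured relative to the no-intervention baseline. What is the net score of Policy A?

Baseline:
  W = 57
  J = 59 + 4·57 = 287
  F = -5 − 3·57 − 2·287 = -750
Policy A (J := 22):
  W = 57
  J = 22
  F = -5 − 3·57 − 2·22 = -220
ΔF = -220 − (-750) = 530; ΔJ = 22 − 287 = -265
Score = (-3)·530 + (-4)·(-265) = -530

-530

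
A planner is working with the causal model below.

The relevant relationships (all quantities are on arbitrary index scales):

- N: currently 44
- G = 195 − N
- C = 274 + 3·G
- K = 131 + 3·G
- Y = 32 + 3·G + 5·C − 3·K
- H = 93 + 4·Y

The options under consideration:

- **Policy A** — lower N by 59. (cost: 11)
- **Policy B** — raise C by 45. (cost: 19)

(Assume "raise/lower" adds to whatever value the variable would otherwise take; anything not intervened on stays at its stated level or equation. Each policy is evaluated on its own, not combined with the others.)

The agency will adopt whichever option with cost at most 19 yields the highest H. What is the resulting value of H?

Policy A (N − 59):
  N = 44 − 59 = -15
  G = 195 − (-15) = 210
  C = 274 + 3·210 = 904
  K = 131 + 3·210 = 761
  Y = 32 + 3·210 + 5·904 − 3·761 = 2899
  H = 93 + 4·2899 = 11689
Policy B (C + 45):
  N = 44
  G = 195 − 44 = 151
  C = 274 + 3·151 (+45 from intervention) = 772
  K = 131 + 3·151 = 584
  Y = 32 + 3·151 + 5·772 − 3·584 = 2593
  H = 93 + 4·2593 = 10465
Comparing — Policy A: H=11689, Policy B: H=10465. Highest is 11689 (Policy A).

11689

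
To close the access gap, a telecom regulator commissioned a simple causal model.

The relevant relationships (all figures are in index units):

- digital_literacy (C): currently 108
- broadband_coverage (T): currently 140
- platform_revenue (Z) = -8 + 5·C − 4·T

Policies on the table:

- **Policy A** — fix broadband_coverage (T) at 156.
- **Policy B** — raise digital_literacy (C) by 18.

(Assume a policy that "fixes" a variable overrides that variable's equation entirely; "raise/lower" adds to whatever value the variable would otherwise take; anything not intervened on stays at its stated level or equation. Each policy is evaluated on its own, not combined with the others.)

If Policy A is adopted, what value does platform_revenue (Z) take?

Policy A (T := 156):
  C = 108
  T = 156
  Z = -8 + 5·108 − 4·156 = -92

-92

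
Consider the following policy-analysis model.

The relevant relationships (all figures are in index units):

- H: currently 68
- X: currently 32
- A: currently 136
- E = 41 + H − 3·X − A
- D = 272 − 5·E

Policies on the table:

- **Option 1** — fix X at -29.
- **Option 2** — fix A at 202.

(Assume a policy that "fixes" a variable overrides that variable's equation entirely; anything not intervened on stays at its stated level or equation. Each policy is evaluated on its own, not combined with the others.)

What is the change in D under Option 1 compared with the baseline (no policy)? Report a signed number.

-915

Baseline:
  H = 68
  X = 32
  A = 136
  E = 41 + 68 − 3·32 − 136 = -123
  D = 272 − 5·(-123) = 887
Option 1 (X := -29):
  H = 68
  X = -29
  A = 136
  E = 41 + 68 − 3·(-29) − 136 = 60
  D = 272 − 5·60 = -28
Change in D: -28 − 887 = -915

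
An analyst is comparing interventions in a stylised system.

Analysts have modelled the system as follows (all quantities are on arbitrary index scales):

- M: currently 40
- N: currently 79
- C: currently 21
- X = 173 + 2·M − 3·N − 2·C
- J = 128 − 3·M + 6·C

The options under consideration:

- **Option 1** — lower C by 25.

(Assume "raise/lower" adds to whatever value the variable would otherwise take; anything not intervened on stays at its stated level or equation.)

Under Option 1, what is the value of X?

Option 1 (C − 25):
  M = 40
  N = 79
  C = 21 − 25 = -4
  X = 173 + 2·40 − 3·79 − 2·(-4) = 24

24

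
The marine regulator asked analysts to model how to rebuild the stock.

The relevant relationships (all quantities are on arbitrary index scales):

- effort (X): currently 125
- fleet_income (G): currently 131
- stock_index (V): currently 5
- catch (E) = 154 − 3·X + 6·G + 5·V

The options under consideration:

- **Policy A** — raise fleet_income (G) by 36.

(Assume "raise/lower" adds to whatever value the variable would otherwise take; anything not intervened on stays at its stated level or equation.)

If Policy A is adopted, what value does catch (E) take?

806

Policy A (G + 36):
  X = 125
  G = 131 + 36 = 167
  V = 5
  E = 154 − 3·125 + 6·167 + 5·5 = 806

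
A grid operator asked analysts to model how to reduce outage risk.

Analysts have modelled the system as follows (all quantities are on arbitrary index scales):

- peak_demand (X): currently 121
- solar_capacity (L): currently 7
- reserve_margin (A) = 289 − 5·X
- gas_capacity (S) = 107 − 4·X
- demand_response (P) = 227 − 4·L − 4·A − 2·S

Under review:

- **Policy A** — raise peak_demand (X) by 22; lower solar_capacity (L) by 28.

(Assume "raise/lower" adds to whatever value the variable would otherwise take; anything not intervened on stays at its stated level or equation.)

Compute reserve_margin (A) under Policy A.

Policy A (X + 22, L − 28):
  X = 121 + 22 = 143
  A = 289 − 5·143 = -426

-426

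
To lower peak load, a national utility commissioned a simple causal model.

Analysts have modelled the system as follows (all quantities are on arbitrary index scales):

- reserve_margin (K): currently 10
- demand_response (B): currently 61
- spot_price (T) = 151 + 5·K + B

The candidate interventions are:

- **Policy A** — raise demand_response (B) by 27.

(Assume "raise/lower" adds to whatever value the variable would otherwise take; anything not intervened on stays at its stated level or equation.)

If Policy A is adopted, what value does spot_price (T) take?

Policy A (B + 27):
  K = 10
  B = 61 + 27 = 88
  T = 151 + 5·10 + 88 = 289

289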